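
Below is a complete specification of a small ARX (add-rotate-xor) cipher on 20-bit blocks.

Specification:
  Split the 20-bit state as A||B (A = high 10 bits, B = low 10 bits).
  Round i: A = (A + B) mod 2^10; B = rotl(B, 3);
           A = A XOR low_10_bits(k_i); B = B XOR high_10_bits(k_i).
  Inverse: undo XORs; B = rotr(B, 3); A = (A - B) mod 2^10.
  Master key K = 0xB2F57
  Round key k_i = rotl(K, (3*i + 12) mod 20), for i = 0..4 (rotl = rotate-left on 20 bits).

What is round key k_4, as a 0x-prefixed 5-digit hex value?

K = 0xB2F57
k_0 = rotl(K, (3*0+12) mod 20) = rotl(K, 12) = 0x57B2F
k_1 = rotl(K, (3*1+12) mod 20) = rotl(K, 15) = 0xBD97A
k_2 = rotl(K, (3*2+12) mod 20) = rotl(K, 18) = 0xECBD5
k_3 = rotl(K, (3*3+12) mod 20) = rotl(K, 1) = 0x65EAF
k_4 = rotl(K, (3*4+12) mod 20) = rotl(K, 4) = 0x2F57B

0x2F57B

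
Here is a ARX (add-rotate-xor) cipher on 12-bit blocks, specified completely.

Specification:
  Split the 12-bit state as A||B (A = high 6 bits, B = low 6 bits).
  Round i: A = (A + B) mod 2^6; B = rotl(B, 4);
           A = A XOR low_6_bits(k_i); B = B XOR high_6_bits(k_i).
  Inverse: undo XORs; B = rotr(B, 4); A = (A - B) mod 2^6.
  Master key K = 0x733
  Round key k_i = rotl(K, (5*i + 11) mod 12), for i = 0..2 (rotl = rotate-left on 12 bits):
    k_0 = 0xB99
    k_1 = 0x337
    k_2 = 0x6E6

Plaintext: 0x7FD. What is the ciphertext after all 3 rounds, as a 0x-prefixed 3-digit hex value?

s_0 = plaintext = 0x7FD
s_1 = Round(s_0, k_0) = 0x171
s_2 = Round(s_1, k_1) = 0x050
s_3 = Round(s_2, k_2) = 0xDDF

0xDDF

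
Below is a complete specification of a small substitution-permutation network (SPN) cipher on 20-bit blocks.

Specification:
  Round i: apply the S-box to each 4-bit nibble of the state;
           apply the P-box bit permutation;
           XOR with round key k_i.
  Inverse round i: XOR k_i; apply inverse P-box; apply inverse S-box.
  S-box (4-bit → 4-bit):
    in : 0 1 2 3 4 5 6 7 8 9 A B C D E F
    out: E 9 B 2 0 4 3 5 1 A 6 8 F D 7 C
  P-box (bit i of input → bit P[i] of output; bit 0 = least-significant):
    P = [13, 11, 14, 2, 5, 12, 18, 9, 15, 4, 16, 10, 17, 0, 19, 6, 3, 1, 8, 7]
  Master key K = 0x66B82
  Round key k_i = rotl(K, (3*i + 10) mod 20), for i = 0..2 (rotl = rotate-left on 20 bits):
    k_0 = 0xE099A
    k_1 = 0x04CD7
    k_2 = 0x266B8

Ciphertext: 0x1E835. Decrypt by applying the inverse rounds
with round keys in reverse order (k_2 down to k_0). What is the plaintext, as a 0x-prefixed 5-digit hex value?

0x63236

s_0 = ciphertext = 0x1E835
s_1 = InvRound(s_0, k_2) = 0x16DB9
s_2 = InvRound(s_1, k_1) = 0xEB581
s_3 = InvRound(s_2, k_0) = 0x63236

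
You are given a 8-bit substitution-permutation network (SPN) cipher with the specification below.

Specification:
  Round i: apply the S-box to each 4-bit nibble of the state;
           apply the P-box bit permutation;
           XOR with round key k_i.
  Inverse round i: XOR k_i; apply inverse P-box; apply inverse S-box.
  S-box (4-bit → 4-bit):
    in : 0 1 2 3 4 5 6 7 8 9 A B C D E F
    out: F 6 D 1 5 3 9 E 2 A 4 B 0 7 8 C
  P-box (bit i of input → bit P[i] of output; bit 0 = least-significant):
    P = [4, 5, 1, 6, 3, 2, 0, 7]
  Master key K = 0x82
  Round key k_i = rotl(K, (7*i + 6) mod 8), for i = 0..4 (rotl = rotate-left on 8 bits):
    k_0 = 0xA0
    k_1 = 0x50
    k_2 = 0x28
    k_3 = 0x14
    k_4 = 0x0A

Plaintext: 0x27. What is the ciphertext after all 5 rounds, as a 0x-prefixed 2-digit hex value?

s_0 = plaintext = 0x27
s_1 = Round(s_0, k_0) = 0x4B
s_2 = Round(s_1, k_1) = 0x29
s_3 = Round(s_2, k_2) = 0xC1
s_4 = Round(s_3, k_3) = 0x36
s_5 = Round(s_4, k_4) = 0x52

0x52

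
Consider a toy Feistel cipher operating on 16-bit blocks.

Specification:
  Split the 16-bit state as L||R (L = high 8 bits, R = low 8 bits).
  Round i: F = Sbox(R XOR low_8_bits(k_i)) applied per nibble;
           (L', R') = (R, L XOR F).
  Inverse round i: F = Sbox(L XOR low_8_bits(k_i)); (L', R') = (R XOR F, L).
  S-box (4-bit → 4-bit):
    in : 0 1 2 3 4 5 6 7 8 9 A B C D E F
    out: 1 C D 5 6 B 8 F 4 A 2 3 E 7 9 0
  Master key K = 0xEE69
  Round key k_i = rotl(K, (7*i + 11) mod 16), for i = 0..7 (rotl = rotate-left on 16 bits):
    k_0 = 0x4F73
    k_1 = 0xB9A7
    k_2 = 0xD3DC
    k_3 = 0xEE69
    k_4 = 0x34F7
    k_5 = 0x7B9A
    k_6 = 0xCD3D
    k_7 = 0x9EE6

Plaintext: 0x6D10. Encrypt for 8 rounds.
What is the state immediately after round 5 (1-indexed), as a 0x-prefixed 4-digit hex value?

s_0 = plaintext = 0x6D10
s_1 = Round(s_0, k_0) = 0x10E8
s_2 = Round(s_1, k_1) = 0xE870
s_3 = Round(s_2, k_2) = 0x70C6
s_4 = Round(s_3, k_3) = 0xC650
s_5 = Round(s_4, k_4) = 0x50E9
s_6 = Round(s_5, k_5) = 0xE9A5
s_7 = Round(s_6, k_6) = 0xA54D
s_8 = Round(s_7, k_7) = 0x4D86

0x50E9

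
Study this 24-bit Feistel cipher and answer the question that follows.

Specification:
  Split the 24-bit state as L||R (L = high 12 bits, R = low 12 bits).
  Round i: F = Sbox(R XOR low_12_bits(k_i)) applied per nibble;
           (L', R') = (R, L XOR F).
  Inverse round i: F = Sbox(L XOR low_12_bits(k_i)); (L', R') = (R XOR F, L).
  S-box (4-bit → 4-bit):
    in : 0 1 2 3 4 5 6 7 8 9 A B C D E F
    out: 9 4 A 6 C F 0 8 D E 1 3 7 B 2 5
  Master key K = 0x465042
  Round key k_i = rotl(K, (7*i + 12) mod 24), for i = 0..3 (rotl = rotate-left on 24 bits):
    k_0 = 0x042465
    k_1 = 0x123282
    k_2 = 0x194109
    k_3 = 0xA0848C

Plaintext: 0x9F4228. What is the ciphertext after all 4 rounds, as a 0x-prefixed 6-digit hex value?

0x07ED49

s_0 = plaintext = 0x9F4228
s_1 = Round(s_0, k_0) = 0x22893F
s_2 = Round(s_1, k_1) = 0x93F113
s_3 = Round(s_2, k_2) = 0x11307E
s_4 = Round(s_3, k_3) = 0x07ED49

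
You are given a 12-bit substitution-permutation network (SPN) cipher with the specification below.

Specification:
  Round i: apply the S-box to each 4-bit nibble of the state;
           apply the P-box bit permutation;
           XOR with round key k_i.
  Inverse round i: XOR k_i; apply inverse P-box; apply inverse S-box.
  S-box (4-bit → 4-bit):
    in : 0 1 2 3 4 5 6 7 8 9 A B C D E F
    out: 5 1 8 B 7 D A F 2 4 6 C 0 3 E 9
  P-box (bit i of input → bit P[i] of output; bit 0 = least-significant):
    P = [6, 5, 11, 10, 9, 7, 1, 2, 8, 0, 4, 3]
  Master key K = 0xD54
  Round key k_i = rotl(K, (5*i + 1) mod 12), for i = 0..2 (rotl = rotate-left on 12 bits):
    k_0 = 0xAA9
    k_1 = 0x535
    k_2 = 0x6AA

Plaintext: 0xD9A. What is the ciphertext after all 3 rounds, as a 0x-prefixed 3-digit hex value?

s_0 = plaintext = 0xD9A
s_1 = Round(s_0, k_0) = 0x38A
s_2 = Round(s_1, k_1) = 0xC9C
s_3 = Round(s_2, k_2) = 0x6A8

0x6A8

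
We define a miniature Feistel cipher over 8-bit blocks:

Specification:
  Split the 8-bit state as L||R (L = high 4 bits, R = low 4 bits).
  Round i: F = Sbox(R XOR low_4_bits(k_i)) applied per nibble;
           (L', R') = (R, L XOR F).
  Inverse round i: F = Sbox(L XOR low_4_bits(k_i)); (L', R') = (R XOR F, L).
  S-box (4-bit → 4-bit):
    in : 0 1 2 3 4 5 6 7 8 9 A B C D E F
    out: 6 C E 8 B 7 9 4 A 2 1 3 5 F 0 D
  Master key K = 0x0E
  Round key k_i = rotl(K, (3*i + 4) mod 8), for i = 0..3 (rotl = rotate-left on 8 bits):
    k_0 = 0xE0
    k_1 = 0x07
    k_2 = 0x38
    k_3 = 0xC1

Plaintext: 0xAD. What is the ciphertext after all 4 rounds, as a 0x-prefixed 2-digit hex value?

s_0 = plaintext = 0xAD
s_1 = Round(s_0, k_0) = 0xD5
s_2 = Round(s_1, k_1) = 0x53
s_3 = Round(s_2, k_2) = 0x36
s_4 = Round(s_3, k_3) = 0x67

0x67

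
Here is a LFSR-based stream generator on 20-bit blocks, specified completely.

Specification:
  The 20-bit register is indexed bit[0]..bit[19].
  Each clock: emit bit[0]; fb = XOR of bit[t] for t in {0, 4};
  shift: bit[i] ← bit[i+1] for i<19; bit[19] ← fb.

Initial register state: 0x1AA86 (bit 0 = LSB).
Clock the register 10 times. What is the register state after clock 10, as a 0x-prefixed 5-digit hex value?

reg_0 = 0x1AA86
clock 1: out=0, reg = 0x0D543
clock 2: out=1, reg = 0x86AA1
clock 3: out=1, reg = 0xC3550
clock 4: out=0, reg = 0xE1AA8
clock 5: out=0, reg = 0x70D54
clock 6: out=0, reg = 0xB86AA
clock 7: out=0, reg = 0x5C355
clock 8: out=1, reg = 0x2E1AA
clock 9: out=0, reg = 0x170D5
clock 10: out=1, reg = 0x0B86A

0x0B86A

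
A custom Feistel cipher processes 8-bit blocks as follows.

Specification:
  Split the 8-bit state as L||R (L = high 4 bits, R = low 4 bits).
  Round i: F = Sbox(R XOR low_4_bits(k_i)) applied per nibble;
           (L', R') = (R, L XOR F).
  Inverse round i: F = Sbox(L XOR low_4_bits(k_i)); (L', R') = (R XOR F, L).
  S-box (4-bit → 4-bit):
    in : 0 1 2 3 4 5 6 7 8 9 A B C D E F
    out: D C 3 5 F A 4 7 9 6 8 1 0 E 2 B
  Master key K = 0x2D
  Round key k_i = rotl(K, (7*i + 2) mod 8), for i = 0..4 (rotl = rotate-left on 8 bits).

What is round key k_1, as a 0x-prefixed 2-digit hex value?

0x5A

K = 0x2D
k_0 = rotl(K, (7*0+2) mod 8) = rotl(K, 2) = 0xB4
k_1 = rotl(K, (7*1+2) mod 8) = rotl(K, 1) = 0x5A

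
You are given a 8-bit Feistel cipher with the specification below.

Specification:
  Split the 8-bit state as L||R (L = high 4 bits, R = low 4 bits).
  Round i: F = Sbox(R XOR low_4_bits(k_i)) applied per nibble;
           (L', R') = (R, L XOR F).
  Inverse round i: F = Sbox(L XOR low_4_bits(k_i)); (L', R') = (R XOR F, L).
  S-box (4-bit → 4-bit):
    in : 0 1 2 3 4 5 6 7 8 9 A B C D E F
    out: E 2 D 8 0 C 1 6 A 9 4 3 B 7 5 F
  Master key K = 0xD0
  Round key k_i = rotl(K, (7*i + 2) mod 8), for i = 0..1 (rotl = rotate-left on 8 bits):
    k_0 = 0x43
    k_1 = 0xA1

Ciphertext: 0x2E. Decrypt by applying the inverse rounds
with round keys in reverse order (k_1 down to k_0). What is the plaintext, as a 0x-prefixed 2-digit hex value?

0xE6

s_0 = ciphertext = 0x2E
s_1 = InvRound(s_0, k_1) = 0x62
s_2 = InvRound(s_1, k_0) = 0xE6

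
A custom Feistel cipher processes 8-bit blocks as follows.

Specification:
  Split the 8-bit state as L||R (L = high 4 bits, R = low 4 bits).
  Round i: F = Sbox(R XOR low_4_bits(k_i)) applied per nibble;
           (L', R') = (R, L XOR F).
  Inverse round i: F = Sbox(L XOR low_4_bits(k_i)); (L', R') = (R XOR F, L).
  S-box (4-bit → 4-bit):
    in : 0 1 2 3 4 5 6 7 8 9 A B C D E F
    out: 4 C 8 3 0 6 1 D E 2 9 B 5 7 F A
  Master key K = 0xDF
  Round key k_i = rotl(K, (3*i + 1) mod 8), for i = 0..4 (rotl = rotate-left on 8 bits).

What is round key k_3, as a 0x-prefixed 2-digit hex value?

K = 0xDF
k_0 = rotl(K, (3*0+1) mod 8) = rotl(K, 1) = 0xBF
k_1 = rotl(K, (3*1+1) mod 8) = rotl(K, 4) = 0xFD
k_2 = rotl(K, (3*2+1) mod 8) = rotl(K, 7) = 0xEF
k_3 = rotl(K, (3*3+1) mod 8) = rotl(K, 2) = 0x7F

0x7F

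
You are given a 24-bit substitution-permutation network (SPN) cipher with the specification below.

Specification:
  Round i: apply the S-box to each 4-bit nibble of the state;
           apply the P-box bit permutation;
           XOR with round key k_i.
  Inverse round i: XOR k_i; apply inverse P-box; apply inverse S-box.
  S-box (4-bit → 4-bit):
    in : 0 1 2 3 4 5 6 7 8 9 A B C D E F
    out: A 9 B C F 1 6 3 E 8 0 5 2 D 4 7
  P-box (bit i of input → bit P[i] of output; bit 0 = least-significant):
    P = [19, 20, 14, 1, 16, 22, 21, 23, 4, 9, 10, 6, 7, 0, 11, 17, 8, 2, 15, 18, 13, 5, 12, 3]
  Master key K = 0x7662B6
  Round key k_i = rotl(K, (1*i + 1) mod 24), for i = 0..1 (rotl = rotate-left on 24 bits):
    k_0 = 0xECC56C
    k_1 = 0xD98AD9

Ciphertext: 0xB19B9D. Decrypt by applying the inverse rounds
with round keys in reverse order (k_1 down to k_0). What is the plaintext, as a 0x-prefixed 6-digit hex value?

s_0 = ciphertext = 0xB19B9D
s_1 = InvRound(s_0, k_1) = 0xE7A965
s_2 = InvRound(s_1, k_0) = 0x1A8E5B

0x1A8E5B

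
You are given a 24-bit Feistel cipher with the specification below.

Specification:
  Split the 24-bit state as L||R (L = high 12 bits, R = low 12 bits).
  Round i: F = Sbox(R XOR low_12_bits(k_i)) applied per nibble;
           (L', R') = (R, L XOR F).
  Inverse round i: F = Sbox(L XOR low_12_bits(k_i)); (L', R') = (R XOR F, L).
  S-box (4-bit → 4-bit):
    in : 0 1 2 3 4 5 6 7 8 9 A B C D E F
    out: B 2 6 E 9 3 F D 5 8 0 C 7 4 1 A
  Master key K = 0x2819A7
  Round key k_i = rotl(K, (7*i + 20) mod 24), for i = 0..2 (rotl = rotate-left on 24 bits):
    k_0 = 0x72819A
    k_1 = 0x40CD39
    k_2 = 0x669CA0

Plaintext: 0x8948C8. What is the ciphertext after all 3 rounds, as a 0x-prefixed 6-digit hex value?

0xC44BBB

s_0 = plaintext = 0x8948C8
s_1 = Round(s_0, k_0) = 0x8C80A2
s_2 = Round(s_1, k_1) = 0x0A2C44
s_3 = Round(s_2, k_2) = 0xC44BBB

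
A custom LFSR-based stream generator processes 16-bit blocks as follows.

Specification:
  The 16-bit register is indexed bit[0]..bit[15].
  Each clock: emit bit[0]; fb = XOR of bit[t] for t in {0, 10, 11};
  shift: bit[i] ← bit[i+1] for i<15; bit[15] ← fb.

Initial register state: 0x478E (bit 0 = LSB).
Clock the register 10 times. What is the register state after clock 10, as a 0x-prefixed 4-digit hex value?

0x2DD1

reg_0 = 0x478E
clock 1: out=0, reg = 0xA3C7
clock 2: out=1, reg = 0xD1E3
clock 3: out=1, reg = 0xE8F1
clock 4: out=1, reg = 0x7478
clock 5: out=0, reg = 0xBA3C
clock 6: out=0, reg = 0xDD1E
clock 7: out=0, reg = 0x6E8F
clock 8: out=1, reg = 0xB747
clock 9: out=1, reg = 0x5BA3
clock 10: out=1, reg = 0x2DD1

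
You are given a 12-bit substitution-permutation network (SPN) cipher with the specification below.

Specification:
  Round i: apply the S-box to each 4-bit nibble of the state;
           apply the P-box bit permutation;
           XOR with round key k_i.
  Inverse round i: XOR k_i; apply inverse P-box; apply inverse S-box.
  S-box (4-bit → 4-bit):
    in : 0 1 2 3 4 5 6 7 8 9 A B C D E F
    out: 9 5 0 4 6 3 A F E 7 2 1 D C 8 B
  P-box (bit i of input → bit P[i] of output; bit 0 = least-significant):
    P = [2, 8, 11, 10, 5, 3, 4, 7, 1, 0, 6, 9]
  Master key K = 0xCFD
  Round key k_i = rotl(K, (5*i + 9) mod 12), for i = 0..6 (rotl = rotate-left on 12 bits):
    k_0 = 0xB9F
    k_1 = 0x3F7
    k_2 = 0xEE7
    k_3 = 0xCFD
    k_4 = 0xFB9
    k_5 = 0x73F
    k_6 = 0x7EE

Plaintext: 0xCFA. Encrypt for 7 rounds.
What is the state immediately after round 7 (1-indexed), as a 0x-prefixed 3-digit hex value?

0xBDA

s_0 = plaintext = 0xCFA
s_1 = Round(s_0, k_0) = 0x875
s_2 = Round(s_1, k_1) = 0x00A
s_3 = Round(s_2, k_2) = 0xD45
s_4 = Round(s_3, k_3) = 0xFA1
s_5 = Round(s_4, k_4) = 0x5B6
s_6 = Round(s_5, k_5) = 0x21C
s_7 = Round(s_6, k_6) = 0xBDA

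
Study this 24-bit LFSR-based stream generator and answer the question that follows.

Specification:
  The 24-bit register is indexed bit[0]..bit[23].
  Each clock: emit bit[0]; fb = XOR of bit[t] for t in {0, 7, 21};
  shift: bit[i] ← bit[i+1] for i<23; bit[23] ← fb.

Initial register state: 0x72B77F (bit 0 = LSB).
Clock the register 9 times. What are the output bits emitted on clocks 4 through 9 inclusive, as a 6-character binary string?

reg_0 = 0x72B77F
clock 1: out=1, reg = 0x395BBF
clock 2: out=1, reg = 0x9CADDF
clock 3: out=1, reg = 0x4E56EF
clock 4: out=1, reg = 0x272B77
clock 5: out=1, reg = 0x1395BB
clock 6: out=1, reg = 0x09CADD
clock 7: out=1, reg = 0x04E56E
clock 8: out=0, reg = 0x0272B7
clock 9: out=1, reg = 0x01395B

111101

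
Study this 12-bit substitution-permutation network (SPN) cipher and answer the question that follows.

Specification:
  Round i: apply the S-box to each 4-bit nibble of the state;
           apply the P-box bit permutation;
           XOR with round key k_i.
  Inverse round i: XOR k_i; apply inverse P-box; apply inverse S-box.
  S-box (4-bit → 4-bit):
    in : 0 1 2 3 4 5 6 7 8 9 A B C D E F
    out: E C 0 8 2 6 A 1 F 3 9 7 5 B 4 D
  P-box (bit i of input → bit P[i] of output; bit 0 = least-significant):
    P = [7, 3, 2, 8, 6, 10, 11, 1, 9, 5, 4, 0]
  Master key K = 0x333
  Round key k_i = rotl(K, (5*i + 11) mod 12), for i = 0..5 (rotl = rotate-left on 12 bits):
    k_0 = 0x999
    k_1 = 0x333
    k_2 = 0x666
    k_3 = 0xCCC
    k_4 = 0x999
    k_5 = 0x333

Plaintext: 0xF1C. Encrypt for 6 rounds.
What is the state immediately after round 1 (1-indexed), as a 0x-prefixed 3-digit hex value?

0x30E

s_0 = plaintext = 0xF1C
s_1 = Round(s_0, k_0) = 0x30E
s_2 = Round(s_1, k_1) = 0xF34
s_3 = Round(s_2, k_2) = 0x47D
s_4 = Round(s_3, k_3) = 0xD24
s_5 = Round(s_4, k_4) = 0xBB0
s_6 = Round(s_5, k_5) = 0xC4F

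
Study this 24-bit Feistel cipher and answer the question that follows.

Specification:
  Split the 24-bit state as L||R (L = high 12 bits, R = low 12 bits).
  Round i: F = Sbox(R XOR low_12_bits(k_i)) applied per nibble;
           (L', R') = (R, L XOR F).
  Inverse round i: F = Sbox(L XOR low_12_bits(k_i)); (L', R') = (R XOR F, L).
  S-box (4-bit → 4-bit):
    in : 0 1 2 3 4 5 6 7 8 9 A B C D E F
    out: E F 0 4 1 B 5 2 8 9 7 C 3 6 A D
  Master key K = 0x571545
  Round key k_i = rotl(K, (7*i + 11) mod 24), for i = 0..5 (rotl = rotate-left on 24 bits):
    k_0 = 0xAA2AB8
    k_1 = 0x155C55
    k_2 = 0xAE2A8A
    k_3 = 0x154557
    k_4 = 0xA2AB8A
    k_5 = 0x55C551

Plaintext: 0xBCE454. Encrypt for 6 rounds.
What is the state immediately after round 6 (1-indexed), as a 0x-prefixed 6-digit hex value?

0xE54D8A

s_0 = plaintext = 0xBCE454
s_1 = Round(s_0, k_0) = 0x45416D
s_2 = Round(s_1, k_1) = 0x16D21C
s_3 = Round(s_2, k_2) = 0x21C9F8
s_4 = Round(s_3, k_3) = 0x9F8161
s_5 = Round(s_4, k_4) = 0x161E54
s_6 = Round(s_5, k_5) = 0xE54D8A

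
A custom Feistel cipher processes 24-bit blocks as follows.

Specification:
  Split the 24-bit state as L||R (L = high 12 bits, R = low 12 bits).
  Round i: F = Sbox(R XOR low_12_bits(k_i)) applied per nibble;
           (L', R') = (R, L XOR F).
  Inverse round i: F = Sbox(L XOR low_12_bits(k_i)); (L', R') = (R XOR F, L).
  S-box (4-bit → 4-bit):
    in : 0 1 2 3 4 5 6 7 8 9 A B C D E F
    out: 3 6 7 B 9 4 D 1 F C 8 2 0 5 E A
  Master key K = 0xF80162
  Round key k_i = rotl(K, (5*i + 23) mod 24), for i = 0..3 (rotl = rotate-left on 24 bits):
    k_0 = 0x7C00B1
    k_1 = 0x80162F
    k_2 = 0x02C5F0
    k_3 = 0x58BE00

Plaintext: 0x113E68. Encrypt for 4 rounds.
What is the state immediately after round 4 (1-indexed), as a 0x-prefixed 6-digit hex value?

s_0 = plaintext = 0x113E68
s_1 = Round(s_0, k_0) = 0xE68F4F
s_2 = Round(s_1, k_1) = 0xF4F2BB
s_3 = Round(s_2, k_2) = 0x2BBEDD
s_4 = Round(s_3, k_3) = 0xEDD1EE

0xEDD1EE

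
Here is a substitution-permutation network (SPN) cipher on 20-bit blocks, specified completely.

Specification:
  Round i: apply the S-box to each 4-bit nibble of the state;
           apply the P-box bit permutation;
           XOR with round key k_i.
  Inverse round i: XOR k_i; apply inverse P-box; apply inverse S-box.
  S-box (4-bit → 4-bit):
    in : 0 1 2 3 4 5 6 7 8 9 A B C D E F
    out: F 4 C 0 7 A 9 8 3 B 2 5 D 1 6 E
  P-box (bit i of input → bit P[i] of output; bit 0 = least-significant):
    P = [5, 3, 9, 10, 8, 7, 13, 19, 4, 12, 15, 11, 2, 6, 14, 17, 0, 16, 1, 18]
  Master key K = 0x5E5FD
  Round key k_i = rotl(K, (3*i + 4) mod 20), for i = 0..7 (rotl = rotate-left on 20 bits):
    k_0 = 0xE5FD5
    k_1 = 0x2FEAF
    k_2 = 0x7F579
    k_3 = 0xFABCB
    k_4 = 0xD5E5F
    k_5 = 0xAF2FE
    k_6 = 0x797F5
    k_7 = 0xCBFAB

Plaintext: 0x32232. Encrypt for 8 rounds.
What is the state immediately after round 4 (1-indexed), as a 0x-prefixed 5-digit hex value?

s_0 = plaintext = 0x32232
s_1 = Round(s_0, k_0) = 0xC91D5
s_2 = Round(s_1, k_1) = 0x47BE0
s_3 = Round(s_2, k_2) = 0x453C2
s_4 = Round(s_3, k_3) = 0x48C88
s_5 = Round(s_4, k_4) = 0xCD7A0
s_6 = Round(s_5, k_5) = 0xEFC51
s_7 = Round(s_6, k_6) = 0xC5D27
s_8 = Round(s_7, k_7) = 0x29BF8

0x48C88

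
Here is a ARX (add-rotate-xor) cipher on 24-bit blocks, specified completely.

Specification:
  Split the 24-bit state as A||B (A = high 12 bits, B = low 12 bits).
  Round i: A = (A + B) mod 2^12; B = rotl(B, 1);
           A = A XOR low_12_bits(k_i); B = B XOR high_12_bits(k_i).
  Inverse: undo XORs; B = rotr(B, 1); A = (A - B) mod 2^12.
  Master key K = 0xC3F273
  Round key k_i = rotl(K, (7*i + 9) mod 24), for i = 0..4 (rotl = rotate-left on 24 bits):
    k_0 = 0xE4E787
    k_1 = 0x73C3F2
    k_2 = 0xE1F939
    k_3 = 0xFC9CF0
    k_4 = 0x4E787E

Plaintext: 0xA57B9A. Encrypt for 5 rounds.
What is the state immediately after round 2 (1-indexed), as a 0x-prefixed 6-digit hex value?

0x8035CB

s_0 = plaintext = 0xA57B9A
s_1 = Round(s_0, k_0) = 0x27697B
s_2 = Round(s_1, k_1) = 0x8035CB
s_3 = Round(s_2, k_2) = 0x4F7589
s_4 = Round(s_3, k_3) = 0x6704DB
s_5 = Round(s_4, k_4) = 0x335D51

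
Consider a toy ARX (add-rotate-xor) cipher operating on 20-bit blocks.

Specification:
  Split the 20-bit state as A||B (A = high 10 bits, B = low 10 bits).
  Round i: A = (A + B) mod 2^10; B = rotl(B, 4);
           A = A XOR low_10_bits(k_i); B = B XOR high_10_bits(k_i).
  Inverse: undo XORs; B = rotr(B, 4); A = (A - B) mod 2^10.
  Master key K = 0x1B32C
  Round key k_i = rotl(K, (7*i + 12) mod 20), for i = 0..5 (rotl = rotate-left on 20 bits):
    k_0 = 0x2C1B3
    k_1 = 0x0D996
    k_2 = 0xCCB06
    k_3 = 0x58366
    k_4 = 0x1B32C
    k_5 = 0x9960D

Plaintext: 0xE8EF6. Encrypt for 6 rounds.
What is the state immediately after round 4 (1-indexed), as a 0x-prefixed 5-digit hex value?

0x7632E

s_0 = plaintext = 0xE8EF6
s_1 = Round(s_0, k_0) = 0xCABDB
s_2 = Round(s_1, k_1) = 0xA4D89
s_3 = Round(s_2, k_2) = 0xC6BA4
s_4 = Round(s_3, k_3) = 0x7632E
s_5 = Round(s_4, k_4) = 0x8AA80
s_6 = Round(s_5, k_5) = 0xA9E6F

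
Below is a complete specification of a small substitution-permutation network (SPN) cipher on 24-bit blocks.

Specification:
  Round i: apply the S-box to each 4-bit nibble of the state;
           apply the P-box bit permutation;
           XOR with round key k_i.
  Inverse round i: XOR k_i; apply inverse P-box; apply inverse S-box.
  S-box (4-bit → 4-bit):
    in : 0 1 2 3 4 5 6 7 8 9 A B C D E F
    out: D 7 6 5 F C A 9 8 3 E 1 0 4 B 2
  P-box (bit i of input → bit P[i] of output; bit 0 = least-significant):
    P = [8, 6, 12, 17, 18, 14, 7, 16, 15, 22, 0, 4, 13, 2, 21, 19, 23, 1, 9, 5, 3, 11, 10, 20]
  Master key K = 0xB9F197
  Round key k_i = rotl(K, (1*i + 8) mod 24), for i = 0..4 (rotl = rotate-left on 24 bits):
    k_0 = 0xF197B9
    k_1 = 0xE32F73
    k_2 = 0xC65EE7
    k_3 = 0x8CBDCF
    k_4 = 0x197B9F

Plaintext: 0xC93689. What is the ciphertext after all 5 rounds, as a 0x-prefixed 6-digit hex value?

s_0 = plaintext = 0xC93689
s_1 = Round(s_0, k_0) = 0x10B6EB
s_2 = Round(s_1, k_1) = 0x26404B
s_3 = Round(s_2, k_2) = 0xEBB350
s_4 = Round(s_3, k_3) = 0x1F0446
s_5 = Round(s_4, k_4) = 0x769744

0x769744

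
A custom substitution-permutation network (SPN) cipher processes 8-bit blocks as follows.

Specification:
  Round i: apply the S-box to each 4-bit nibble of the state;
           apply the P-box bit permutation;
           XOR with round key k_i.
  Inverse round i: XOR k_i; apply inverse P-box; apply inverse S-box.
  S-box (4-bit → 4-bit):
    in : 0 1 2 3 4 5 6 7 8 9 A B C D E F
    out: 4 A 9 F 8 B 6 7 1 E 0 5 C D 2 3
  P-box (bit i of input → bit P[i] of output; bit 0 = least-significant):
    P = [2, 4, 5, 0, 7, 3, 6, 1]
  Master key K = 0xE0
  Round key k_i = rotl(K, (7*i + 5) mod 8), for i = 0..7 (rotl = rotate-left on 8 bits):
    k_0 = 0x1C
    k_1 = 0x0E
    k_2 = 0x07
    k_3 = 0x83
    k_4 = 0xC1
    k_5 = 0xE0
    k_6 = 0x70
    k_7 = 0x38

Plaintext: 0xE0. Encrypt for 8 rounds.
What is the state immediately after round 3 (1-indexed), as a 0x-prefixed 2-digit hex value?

s_0 = plaintext = 0xE0
s_1 = Round(s_0, k_0) = 0x34
s_2 = Round(s_1, k_1) = 0xC5
s_3 = Round(s_2, k_2) = 0x50
s_4 = Round(s_3, k_3) = 0x29
s_5 = Round(s_4, k_4) = 0x72
s_6 = Round(s_5, k_5) = 0x2D
s_7 = Round(s_6, k_6) = 0xD7
s_8 = Round(s_7, k_7) = 0xCE

0x50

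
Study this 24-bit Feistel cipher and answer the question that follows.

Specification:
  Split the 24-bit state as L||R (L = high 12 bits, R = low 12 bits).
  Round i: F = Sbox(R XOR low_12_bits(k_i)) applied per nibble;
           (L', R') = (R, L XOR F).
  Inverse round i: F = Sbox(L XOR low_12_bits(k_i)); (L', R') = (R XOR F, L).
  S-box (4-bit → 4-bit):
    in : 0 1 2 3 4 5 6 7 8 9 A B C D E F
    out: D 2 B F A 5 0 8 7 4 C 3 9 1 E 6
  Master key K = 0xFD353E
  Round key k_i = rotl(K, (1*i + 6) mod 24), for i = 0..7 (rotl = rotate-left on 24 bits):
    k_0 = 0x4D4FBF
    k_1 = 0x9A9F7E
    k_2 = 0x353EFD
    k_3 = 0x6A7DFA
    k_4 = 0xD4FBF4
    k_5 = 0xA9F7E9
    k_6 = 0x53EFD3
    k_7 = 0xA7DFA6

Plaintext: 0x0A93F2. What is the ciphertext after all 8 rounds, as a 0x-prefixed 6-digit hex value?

s_0 = plaintext = 0x0A93F2
s_1 = Round(s_0, k_0) = 0x3F2908
s_2 = Round(s_1, k_1) = 0x908372
s_3 = Round(s_2, k_2) = 0x37287E
s_4 = Round(s_3, k_3) = 0x87E608
s_5 = Round(s_4, k_4) = 0x608917
s_6 = Round(s_5, k_5) = 0x917866
s_7 = Round(s_6, k_6) = 0x866122
s_8 = Round(s_7, k_7) = 0x12261C

0x12261C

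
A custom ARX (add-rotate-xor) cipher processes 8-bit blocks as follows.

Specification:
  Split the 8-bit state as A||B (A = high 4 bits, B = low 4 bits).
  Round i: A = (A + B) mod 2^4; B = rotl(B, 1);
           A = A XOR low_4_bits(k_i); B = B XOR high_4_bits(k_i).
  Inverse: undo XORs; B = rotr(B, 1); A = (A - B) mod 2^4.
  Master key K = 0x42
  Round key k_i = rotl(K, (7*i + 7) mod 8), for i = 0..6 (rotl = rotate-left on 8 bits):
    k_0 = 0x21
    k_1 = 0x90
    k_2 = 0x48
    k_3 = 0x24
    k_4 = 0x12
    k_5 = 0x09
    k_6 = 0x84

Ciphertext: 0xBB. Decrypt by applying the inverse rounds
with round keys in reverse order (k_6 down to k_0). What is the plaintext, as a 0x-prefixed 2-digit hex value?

0x23

s_0 = ciphertext = 0xBB
s_1 = InvRound(s_0, k_6) = 0x69
s_2 = InvRound(s_1, k_5) = 0x3C
s_3 = InvRound(s_2, k_4) = 0x3E
s_4 = InvRound(s_3, k_3) = 0x16
s_5 = InvRound(s_4, k_2) = 0x81
s_6 = InvRound(s_5, k_1) = 0x44
s_7 = InvRound(s_6, k_0) = 0x23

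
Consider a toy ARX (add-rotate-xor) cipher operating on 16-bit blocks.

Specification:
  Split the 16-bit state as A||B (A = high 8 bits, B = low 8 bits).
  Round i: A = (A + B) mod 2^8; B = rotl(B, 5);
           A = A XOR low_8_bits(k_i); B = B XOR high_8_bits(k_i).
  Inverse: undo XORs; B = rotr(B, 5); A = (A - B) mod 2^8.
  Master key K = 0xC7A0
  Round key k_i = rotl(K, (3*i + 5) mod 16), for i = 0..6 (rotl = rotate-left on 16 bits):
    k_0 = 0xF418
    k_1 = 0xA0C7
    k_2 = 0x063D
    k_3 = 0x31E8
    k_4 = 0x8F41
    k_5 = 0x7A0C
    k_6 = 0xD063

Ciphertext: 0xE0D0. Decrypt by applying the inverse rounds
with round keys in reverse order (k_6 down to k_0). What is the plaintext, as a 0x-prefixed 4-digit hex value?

0x9ABE

s_0 = ciphertext = 0xE0D0
s_1 = InvRound(s_0, k_6) = 0x8300
s_2 = InvRound(s_1, k_5) = 0xBCD3
s_3 = InvRound(s_2, k_4) = 0x1BE2
s_4 = InvRound(s_3, k_3) = 0x559E
s_5 = InvRound(s_4, k_2) = 0xA4C4
s_6 = InvRound(s_5, k_1) = 0x4023
s_7 = InvRound(s_6, k_0) = 0x9ABE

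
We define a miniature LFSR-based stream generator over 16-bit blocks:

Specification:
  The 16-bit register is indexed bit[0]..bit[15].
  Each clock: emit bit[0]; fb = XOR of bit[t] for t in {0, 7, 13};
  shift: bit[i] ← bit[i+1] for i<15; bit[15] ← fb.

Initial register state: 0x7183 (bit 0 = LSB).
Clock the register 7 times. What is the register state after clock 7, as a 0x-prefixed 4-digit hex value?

0x76E3

reg_0 = 0x7183
clock 1: out=1, reg = 0xB8C1
clock 2: out=1, reg = 0xDC60
clock 3: out=0, reg = 0x6E30
clock 4: out=0, reg = 0xB718
clock 5: out=0, reg = 0xDB8C
clock 6: out=0, reg = 0xEDC6
clock 7: out=0, reg = 0x76E3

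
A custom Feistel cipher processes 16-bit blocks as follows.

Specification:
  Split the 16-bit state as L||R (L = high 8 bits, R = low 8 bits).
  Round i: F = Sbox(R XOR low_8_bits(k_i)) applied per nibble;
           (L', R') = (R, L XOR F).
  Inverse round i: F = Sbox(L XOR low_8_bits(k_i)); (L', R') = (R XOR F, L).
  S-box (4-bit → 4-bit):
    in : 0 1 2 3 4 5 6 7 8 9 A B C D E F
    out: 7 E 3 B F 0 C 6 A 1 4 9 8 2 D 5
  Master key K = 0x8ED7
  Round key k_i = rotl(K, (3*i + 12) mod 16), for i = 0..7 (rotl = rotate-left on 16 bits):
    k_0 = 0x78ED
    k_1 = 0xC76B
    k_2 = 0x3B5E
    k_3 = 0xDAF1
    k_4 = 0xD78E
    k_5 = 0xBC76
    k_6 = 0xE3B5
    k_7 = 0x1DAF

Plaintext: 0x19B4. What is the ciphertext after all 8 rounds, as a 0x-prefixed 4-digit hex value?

0x475F

s_0 = plaintext = 0x19B4
s_1 = Round(s_0, k_0) = 0xB418
s_2 = Round(s_1, k_1) = 0x18DF
s_3 = Round(s_2, k_2) = 0xDFB6
s_4 = Round(s_3, k_3) = 0xB629
s_5 = Round(s_4, k_4) = 0x29F0
s_6 = Round(s_5, k_5) = 0xF085
s_7 = Round(s_6, k_6) = 0x8547
s_8 = Round(s_7, k_7) = 0x475F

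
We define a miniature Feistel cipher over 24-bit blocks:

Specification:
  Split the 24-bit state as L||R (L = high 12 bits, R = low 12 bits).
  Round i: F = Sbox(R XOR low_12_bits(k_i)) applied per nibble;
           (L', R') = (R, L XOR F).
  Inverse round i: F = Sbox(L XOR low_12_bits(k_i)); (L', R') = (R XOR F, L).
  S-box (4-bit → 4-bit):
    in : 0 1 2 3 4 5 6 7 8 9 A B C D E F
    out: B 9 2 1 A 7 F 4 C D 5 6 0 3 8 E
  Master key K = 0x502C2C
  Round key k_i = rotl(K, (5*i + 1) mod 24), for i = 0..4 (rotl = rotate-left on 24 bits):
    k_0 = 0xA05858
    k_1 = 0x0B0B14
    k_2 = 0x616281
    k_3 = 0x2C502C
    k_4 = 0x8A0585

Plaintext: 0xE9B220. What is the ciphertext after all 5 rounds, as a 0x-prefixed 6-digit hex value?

s_0 = plaintext = 0xE9B220
s_1 = Round(s_0, k_0) = 0x220BD7
s_2 = Round(s_1, k_1) = 0xBD7921
s_3 = Round(s_2, k_2) = 0x921D8C
s_4 = Round(s_3, k_3) = 0xD8CA7A
s_5 = Round(s_4, k_4) = 0xA7A362

0xA7A362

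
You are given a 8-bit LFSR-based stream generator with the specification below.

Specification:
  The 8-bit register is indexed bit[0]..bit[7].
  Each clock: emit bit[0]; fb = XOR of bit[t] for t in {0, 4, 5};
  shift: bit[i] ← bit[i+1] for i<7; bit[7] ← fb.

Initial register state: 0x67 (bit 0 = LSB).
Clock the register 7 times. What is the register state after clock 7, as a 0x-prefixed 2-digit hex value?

reg_0 = 0x67
clock 1: out=1, reg = 0x33
clock 2: out=1, reg = 0x99
clock 3: out=1, reg = 0x4C
clock 4: out=0, reg = 0x26
clock 5: out=0, reg = 0x93
clock 6: out=1, reg = 0x49
clock 7: out=1, reg = 0xA4

0xA4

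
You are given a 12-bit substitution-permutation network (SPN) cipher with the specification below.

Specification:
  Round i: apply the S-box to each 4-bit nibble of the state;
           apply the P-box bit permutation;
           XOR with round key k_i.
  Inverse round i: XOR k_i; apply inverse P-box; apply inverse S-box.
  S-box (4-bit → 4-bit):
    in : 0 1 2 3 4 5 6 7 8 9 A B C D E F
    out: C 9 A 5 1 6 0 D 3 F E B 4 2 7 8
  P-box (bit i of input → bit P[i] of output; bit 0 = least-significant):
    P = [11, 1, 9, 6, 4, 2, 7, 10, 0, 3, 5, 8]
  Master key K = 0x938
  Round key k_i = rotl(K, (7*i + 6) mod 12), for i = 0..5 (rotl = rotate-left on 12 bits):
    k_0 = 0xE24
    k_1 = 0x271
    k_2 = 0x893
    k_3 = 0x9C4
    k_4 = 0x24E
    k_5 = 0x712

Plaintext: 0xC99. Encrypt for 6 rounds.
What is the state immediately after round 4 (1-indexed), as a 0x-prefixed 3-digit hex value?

0x912

s_0 = plaintext = 0xC99
s_1 = Round(s_0, k_0) = 0x0D2
s_2 = Round(s_1, k_1) = 0x317
s_3 = Round(s_2, k_2) = 0x6E2
s_4 = Round(s_3, k_3) = 0x912
s_5 = Round(s_4, k_4) = 0x735
s_6 = Round(s_5, k_5) = 0x4A1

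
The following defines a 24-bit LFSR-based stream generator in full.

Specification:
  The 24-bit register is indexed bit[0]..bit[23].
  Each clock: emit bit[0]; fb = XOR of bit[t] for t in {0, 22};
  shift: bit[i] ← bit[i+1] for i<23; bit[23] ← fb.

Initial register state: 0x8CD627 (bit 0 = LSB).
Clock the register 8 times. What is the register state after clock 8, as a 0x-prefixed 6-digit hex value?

reg_0 = 0x8CD627
clock 1: out=1, reg = 0xC66B13
clock 2: out=1, reg = 0x633589
clock 3: out=1, reg = 0x319AC4
clock 4: out=0, reg = 0x18CD62
clock 5: out=0, reg = 0x0C66B1
clock 6: out=1, reg = 0x863358
clock 7: out=0, reg = 0x4319AC
clock 8: out=0, reg = 0xA18CD6

0xA18CD6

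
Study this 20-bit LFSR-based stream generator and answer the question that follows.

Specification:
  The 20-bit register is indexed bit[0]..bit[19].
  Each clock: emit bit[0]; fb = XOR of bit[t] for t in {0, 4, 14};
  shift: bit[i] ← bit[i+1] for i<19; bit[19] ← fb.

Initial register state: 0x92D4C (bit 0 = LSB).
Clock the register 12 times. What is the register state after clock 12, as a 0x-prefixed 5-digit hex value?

0x0BC92

reg_0 = 0x92D4C
clock 1: out=0, reg = 0x496A6
clock 2: out=0, reg = 0x24B53
clock 3: out=1, reg = 0x925A9
clock 4: out=1, reg = 0xC92D4
clock 5: out=0, reg = 0xE496A
clock 6: out=0, reg = 0xF24B5
clock 7: out=1, reg = 0x7925A
clock 8: out=0, reg = 0xBC92D
clock 9: out=1, reg = 0x5E496
clock 10: out=0, reg = 0x2F24B
clock 11: out=1, reg = 0x17925
clock 12: out=1, reg = 0x0BC92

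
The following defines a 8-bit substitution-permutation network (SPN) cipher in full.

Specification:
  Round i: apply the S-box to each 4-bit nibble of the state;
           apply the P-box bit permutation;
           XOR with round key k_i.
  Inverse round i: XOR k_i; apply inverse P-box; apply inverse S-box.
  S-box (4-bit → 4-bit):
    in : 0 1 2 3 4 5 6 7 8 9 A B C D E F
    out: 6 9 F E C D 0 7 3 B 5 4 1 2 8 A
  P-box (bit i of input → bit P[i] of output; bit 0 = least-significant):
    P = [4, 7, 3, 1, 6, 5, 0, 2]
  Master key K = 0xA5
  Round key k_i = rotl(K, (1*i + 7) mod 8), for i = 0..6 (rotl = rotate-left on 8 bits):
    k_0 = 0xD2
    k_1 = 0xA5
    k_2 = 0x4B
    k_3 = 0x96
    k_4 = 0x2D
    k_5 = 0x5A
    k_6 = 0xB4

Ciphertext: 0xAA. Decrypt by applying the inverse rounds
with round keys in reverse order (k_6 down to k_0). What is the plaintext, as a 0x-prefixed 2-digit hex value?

s_0 = ciphertext = 0xAA
s_1 = InvRound(s_0, k_6) = 0xE5
s_2 = InvRound(s_1, k_5) = 0x32
s_3 = InvRound(s_2, k_4) = 0x45
s_4 = InvRound(s_3, k_3) = 0xA9
s_5 = InvRound(s_4, k_2) = 0x8F
s_6 = InvRound(s_5, k_1) = 0xD4
s_7 = InvRound(s_6, k_0) = 0xEE

0xEE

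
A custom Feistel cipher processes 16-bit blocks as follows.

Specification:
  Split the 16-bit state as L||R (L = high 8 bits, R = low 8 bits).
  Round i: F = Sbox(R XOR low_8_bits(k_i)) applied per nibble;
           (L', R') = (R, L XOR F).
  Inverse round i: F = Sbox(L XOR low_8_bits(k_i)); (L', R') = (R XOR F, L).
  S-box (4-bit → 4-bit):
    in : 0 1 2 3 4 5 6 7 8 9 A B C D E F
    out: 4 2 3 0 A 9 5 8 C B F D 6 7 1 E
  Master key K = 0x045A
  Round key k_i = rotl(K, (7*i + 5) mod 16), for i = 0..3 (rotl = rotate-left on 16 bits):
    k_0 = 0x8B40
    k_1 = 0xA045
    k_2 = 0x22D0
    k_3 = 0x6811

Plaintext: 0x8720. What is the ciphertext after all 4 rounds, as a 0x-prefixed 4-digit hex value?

s_0 = plaintext = 0x8720
s_1 = Round(s_0, k_0) = 0x20D3
s_2 = Round(s_1, k_1) = 0xD395
s_3 = Round(s_2, k_2) = 0x957A
s_4 = Round(s_3, k_3) = 0x7AC8

0x7AC8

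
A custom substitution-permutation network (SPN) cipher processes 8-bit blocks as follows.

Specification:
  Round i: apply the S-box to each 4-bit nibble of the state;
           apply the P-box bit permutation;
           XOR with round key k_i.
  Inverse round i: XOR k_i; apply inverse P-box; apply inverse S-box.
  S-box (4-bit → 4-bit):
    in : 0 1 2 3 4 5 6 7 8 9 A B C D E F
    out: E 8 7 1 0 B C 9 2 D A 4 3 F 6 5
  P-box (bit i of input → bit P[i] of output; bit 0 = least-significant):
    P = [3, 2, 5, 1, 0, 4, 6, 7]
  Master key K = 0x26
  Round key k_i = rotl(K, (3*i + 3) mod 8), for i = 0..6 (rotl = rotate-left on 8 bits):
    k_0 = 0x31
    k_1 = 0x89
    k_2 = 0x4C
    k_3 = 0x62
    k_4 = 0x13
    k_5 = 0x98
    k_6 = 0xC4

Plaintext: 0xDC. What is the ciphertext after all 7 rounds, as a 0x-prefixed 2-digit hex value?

0x32

s_0 = plaintext = 0xDC
s_1 = Round(s_0, k_0) = 0xEC
s_2 = Round(s_1, k_1) = 0xD5
s_3 = Round(s_2, k_2) = 0x93
s_4 = Round(s_3, k_3) = 0xAB
s_5 = Round(s_4, k_4) = 0xA3
s_6 = Round(s_5, k_5) = 0x00
s_7 = Round(s_6, k_6) = 0x32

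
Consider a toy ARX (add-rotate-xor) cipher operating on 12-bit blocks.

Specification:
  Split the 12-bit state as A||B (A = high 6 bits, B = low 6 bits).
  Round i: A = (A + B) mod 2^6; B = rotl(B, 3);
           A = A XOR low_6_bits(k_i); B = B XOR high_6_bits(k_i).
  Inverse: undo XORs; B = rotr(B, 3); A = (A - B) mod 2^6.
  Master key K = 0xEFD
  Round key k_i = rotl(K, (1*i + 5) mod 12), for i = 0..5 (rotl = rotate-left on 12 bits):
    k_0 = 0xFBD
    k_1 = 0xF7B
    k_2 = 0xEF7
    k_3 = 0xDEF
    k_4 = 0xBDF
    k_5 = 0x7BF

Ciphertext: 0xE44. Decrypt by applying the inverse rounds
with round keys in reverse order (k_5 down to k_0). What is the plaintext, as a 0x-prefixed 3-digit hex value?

s_0 = ciphertext = 0xE44
s_1 = InvRound(s_0, k_5) = 0xCD3
s_2 = InvRound(s_1, k_4) = 0x167
s_3 = InvRound(s_2, k_3) = 0xA02
s_4 = InvRound(s_3, k_2) = 0x40F
s_5 = InvRound(s_4, k_1) = 0x556
s_6 = InvRound(s_5, k_0) = 0x8C5

0x8C5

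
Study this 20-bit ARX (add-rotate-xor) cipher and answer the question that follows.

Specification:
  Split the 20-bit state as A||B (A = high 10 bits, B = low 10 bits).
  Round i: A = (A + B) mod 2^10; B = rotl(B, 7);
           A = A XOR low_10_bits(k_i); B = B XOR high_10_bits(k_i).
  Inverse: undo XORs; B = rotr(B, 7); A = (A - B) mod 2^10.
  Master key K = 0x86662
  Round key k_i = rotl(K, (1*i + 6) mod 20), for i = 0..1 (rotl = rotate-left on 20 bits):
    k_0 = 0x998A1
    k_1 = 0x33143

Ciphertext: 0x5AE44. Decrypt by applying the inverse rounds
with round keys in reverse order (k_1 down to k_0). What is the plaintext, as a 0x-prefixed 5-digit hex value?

0x8991C

s_0 = ciphertext = 0x5AE44
s_1 = InvRound(s_0, k_1) = 0xF8C45
s_2 = InvRound(s_1, k_0) = 0x8991C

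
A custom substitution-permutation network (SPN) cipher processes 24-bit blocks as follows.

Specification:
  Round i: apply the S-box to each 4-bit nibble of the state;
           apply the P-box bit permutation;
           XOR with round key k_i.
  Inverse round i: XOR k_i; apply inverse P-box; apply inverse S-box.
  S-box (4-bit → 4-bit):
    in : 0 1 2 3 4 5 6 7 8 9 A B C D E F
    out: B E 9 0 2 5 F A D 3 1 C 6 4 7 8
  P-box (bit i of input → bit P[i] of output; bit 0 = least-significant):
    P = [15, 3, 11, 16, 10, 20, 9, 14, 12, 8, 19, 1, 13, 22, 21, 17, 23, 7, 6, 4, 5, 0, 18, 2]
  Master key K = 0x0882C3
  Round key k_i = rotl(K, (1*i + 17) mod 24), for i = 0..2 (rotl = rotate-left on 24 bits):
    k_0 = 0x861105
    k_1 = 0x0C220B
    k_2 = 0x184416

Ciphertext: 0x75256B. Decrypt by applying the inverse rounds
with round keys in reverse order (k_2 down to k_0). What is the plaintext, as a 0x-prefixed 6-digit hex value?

0xC4FFDF

s_0 = ciphertext = 0x75256B
s_1 = InvRound(s_0, k_2) = 0x6BECF7
s_2 = InvRound(s_1, k_1) = 0x811386
s_3 = InvRound(s_2, k_0) = 0xC4FFDF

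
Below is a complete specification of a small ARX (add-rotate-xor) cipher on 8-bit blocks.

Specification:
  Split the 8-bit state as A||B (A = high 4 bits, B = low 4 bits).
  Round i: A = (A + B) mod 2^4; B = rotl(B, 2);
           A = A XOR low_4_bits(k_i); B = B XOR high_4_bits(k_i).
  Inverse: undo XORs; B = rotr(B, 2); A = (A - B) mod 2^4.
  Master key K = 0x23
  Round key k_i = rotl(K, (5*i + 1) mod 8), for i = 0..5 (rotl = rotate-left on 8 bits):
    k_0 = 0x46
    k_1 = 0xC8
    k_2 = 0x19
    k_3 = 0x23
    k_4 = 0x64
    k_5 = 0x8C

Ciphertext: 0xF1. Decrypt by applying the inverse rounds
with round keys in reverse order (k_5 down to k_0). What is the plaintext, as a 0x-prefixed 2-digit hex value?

0xAB

s_0 = ciphertext = 0xF1
s_1 = InvRound(s_0, k_5) = 0xD6
s_2 = InvRound(s_1, k_4) = 0x90
s_3 = InvRound(s_2, k_3) = 0x28
s_4 = InvRound(s_3, k_2) = 0x56
s_5 = InvRound(s_4, k_1) = 0x3A
s_6 = InvRound(s_5, k_0) = 0xAB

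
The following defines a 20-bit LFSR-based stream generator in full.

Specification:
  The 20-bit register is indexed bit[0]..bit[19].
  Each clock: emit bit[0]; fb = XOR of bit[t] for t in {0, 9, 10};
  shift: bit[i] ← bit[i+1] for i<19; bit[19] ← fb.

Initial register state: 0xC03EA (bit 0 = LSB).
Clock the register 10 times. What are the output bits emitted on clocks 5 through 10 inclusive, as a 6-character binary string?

reg_0 = 0xC03EA
clock 1: out=0, reg = 0xE01F5
clock 2: out=1, reg = 0xF00FA
clock 3: out=0, reg = 0x7807D
clock 4: out=1, reg = 0xBC03E
clock 5: out=0, reg = 0x5E01F
clock 6: out=1, reg = 0xAF00F
clock 7: out=1, reg = 0xD7807
clock 8: out=1, reg = 0xEBC03
clock 9: out=1, reg = 0x75E01
clock 10: out=1, reg = 0xBAF00

011111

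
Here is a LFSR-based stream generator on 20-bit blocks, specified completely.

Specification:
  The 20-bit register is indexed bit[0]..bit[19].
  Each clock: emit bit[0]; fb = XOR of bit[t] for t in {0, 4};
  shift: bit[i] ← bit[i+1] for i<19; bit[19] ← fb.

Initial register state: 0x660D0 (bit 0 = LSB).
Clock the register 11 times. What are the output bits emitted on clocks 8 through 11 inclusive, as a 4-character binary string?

1000

reg_0 = 0x660D0
clock 1: out=0, reg = 0xB3068
clock 2: out=0, reg = 0x59834
clock 3: out=0, reg = 0xACC1A
clock 4: out=0, reg = 0xD660D
clock 5: out=1, reg = 0xEB306
clock 6: out=0, reg = 0x75983
clock 7: out=1, reg = 0xBACC1
clock 8: out=1, reg = 0xDD660
clock 9: out=0, reg = 0x6EB30
clock 10: out=0, reg = 0xB7598
clock 11: out=0, reg = 0xDBACC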